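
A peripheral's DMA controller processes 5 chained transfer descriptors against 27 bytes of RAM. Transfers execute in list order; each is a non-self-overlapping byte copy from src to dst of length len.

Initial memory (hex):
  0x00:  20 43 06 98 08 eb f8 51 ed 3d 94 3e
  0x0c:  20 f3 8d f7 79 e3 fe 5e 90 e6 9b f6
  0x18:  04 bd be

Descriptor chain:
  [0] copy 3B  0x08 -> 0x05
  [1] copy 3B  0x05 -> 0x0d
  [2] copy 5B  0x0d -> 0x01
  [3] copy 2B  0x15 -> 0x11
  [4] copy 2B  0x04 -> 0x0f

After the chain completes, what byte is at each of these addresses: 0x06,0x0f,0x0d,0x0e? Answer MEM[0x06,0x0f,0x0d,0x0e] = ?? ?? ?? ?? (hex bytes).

[0] 0x08->0x05 len=3 : ed 3d 94
[1] 0x05->0x0d len=3 : ed 3d 94
[2] 0x0d->0x01 len=5 : ed 3d 94 79 e3
[3] 0x15->0x11 len=2 : e6 9b
[4] 0x04->0x0f len=2 : 79 e3
query mem[0x06]=0x3d, mem[0x0f]=0x79, mem[0x0d]=0xed, mem[0x0e]=0x3d

MEM[0x06,0x0f,0x0d,0x0e] = 3d 79 ed 3d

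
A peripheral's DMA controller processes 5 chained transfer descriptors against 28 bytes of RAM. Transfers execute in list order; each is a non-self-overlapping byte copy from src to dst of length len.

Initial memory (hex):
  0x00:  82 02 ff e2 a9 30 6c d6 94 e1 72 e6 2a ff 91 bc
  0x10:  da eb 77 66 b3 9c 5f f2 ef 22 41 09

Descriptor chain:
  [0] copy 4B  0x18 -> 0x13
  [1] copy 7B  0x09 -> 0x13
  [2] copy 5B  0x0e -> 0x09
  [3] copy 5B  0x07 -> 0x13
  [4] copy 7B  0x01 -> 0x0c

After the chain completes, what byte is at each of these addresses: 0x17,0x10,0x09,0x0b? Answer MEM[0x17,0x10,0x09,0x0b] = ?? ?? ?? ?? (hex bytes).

MEM[0x17,0x10,0x09,0x0b] = da 30 91 da

[0] 0x18->0x13 len=4 : ef 22 41 09
[1] 0x09->0x13 len=7 : e1 72 e6 2a ff 91 bc
[2] 0x0e->0x09 len=5 : 91 bc da eb 77
[3] 0x07->0x13 len=5 : d6 94 91 bc da
[4] 0x01->0x0c len=7 : 02 ff e2 a9 30 6c d6
query mem[0x17]=0xda, mem[0x10]=0x30, mem[0x09]=0x91, mem[0x0b]=0xda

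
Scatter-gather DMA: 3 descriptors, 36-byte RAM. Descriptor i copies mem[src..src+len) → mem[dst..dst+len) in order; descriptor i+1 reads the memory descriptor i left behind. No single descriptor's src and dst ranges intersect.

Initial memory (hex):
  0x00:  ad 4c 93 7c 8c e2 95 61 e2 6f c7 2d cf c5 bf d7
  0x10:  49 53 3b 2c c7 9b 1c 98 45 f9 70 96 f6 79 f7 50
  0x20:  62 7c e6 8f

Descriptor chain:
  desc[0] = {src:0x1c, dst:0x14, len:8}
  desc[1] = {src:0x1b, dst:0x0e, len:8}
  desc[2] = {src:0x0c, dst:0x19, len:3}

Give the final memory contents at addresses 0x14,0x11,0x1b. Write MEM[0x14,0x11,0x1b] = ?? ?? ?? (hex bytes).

MEM[0x14,0x11,0x1b] = 7c f7 8f

  after D0: wrote 8B at 0x14 = f679f750627ce68f
  after D1: wrote 8B at 0x0e = 8ff679f750627ce6
  after D2: wrote 3B at 0x19 = cfc58f
query mem[0x14]=0x7c, mem[0x11]=0xf7, mem[0x1b]=0x8f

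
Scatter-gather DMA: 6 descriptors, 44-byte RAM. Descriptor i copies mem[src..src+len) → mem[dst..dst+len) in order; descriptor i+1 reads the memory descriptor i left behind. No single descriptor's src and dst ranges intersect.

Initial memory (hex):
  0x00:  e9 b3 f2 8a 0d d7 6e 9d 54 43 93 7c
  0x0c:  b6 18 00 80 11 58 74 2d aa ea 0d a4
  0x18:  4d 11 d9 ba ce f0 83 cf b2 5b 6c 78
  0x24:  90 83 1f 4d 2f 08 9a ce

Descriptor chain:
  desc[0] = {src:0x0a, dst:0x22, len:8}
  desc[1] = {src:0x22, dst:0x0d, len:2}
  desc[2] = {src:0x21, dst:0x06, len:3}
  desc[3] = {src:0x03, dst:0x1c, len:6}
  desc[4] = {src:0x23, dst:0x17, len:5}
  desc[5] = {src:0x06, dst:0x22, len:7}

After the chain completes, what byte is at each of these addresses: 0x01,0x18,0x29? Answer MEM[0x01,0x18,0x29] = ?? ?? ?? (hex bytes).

[0] 0x0a->0x22 len=8 : 93 7c b6 18 00 80 11 58
[1] 0x22->0x0d len=2 : 93 7c
[2] 0x21->0x06 len=3 : 5b 93 7c
[3] 0x03->0x1c len=6 : 8a 0d d7 5b 93 7c
[4] 0x23->0x17 len=5 : 7c b6 18 00 80
[5] 0x06->0x22 len=7 : 5b 93 7c 43 93 7c b6
query mem[0x01]=0xb3, mem[0x18]=0xb6, mem[0x29]=0x58

MEM[0x01,0x18,0x29] = b3 b6 58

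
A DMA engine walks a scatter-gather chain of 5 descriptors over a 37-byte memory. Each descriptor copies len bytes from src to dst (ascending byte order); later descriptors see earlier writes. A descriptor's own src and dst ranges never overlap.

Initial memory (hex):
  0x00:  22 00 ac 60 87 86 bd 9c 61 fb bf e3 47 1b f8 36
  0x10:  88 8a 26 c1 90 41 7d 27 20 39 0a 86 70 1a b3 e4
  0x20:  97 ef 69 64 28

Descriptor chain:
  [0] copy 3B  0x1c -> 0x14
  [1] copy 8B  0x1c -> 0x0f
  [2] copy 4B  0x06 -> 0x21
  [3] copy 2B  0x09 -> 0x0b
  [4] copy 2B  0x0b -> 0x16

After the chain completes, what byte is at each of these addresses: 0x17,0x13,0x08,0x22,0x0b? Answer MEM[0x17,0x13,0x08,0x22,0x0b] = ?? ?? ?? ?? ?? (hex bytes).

D0: mem[0x14..0x16] <- [70 1a b3]
D1: mem[0x0f..0x16] <- [70 1a b3 e4 97 ef 69 64]
D2: mem[0x21..0x24] <- [bd 9c 61 fb]
D3: mem[0x0b..0x0c] <- [fb bf]
D4: mem[0x16..0x17] <- [fb bf]
query mem[0x17]=0xbf, mem[0x13]=0x97, mem[0x08]=0x61, mem[0x22]=0x9c, mem[0x0b]=0xfb

MEM[0x17,0x13,0x08,0x22,0x0b] = bf 97 61 9c fb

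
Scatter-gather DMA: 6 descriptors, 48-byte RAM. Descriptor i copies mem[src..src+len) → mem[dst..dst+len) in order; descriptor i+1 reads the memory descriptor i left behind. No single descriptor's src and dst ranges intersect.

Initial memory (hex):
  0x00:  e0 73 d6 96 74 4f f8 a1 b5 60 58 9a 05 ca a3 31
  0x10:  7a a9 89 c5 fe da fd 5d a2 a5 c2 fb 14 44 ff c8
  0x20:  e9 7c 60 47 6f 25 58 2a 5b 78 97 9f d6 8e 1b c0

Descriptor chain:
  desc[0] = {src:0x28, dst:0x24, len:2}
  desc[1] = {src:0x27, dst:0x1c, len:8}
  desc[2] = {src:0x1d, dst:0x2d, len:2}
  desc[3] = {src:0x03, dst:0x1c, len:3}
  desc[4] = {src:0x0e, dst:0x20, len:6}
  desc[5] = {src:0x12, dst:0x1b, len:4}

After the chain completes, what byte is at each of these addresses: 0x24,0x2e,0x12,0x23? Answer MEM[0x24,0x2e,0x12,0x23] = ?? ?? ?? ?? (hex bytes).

MEM[0x24,0x2e,0x12,0x23] = 89 78 89 a9

[0] 0x28->0x24 len=2 : 5b 78
[1] 0x27->0x1c len=8 : 2a 5b 78 97 9f d6 8e 1b
[2] 0x1d->0x2d len=2 : 5b 78
[3] 0x03->0x1c len=3 : 96 74 4f
[4] 0x0e->0x20 len=6 : a3 31 7a a9 89 c5
[5] 0x12->0x1b len=4 : 89 c5 fe da
query mem[0x24]=0x89, mem[0x2e]=0x78, mem[0x12]=0x89, mem[0x23]=0xa9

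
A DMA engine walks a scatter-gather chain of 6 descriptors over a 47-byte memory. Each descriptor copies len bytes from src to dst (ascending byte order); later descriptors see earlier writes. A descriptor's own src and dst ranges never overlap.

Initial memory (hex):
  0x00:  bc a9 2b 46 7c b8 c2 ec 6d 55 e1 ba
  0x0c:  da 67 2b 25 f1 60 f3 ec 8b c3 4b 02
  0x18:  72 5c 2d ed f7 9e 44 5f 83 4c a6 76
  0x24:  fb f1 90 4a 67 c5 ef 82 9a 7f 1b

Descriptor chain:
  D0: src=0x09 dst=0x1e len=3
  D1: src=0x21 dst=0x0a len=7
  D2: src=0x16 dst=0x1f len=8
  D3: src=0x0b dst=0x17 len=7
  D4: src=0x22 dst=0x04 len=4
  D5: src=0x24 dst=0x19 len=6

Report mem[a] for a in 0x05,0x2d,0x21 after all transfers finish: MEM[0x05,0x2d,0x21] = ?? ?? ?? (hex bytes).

MEM[0x05,0x2d,0x21] = 2d 7f 72

[0] 0x09->0x1e len=3 : 55 e1 ba
[1] 0x21->0x0a len=7 : 4c a6 76 fb f1 90 4a
[2] 0x16->0x1f len=8 : 4b 02 72 5c 2d ed f7 9e
[3] 0x0b->0x17 len=7 : a6 76 fb f1 90 4a 60
[4] 0x22->0x04 len=4 : 5c 2d ed f7
[5] 0x24->0x19 len=6 : ed f7 9e 4a 67 c5
query mem[0x05]=0x2d, mem[0x2d]=0x7f, mem[0x21]=0x72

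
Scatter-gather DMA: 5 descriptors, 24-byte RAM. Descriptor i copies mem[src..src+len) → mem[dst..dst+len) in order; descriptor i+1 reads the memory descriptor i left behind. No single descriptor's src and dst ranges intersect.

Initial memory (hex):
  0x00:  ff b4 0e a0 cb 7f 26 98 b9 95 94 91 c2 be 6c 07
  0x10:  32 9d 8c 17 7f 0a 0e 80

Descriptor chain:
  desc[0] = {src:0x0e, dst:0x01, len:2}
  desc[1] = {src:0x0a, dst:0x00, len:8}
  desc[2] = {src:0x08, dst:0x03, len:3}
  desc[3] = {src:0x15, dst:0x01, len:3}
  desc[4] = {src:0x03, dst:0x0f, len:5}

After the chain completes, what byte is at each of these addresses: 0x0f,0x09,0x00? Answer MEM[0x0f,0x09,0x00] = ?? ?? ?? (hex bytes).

  after D0: wrote 2B at 0x01 = 6c07
  after D1: wrote 8B at 0x00 = 9491c2be6c07329d
  after D2: wrote 3B at 0x03 = b99594
  after D3: wrote 3B at 0x01 = 0a0e80
  after D4: wrote 5B at 0x0f = 809594329d
query mem[0x0f]=0x80, mem[0x09]=0x95, mem[0x00]=0x94

MEM[0x0f,0x09,0x00] = 80 95 94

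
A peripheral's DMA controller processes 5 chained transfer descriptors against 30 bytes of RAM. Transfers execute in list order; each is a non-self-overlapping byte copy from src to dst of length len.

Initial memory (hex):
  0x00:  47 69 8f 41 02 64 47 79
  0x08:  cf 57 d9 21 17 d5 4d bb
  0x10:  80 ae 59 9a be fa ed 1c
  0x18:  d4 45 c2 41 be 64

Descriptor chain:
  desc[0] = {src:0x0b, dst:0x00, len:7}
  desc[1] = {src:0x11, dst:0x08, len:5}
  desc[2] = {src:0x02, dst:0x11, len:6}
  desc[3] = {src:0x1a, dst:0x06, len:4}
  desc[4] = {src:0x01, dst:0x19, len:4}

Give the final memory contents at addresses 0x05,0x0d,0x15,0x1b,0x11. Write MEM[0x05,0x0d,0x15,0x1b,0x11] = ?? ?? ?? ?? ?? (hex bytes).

MEM[0x05,0x0d,0x15,0x1b,0x11] = 80 d5 ae 4d d5

[0] 0x0b->0x00 len=7 : 21 17 d5 4d bb 80 ae
[1] 0x11->0x08 len=5 : ae 59 9a be fa
[2] 0x02->0x11 len=6 : d5 4d bb 80 ae 79
[3] 0x1a->0x06 len=4 : c2 41 be 64
[4] 0x01->0x19 len=4 : 17 d5 4d bb
query mem[0x05]=0x80, mem[0x0d]=0xd5, mem[0x15]=0xae, mem[0x1b]=0x4d, mem[0x11]=0xd5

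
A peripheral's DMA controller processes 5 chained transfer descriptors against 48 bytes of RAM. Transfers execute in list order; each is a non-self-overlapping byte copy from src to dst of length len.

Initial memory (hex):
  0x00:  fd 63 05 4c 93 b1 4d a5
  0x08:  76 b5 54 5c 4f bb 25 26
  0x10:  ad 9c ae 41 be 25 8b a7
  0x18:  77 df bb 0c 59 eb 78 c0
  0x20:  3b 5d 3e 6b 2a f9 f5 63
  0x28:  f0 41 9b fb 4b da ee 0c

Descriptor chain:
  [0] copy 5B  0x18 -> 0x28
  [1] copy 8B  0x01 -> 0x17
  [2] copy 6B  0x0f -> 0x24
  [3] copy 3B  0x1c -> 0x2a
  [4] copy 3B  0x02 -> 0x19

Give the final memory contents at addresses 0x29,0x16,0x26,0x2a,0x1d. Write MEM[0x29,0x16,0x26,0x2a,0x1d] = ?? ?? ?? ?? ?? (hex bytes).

  after D0: wrote 5B at 0x28 = 77dfbb0c59
  after D1: wrote 8B at 0x17 = 63054c93b14da576
  after D2: wrote 6B at 0x24 = 26ad9cae41be
  after D3: wrote 3B at 0x2a = 4da576
  after D4: wrote 3B at 0x19 = 054c93
query mem[0x29]=0xbe, mem[0x16]=0x8b, mem[0x26]=0x9c, mem[0x2a]=0x4d, mem[0x1d]=0xa5

MEM[0x29,0x16,0x26,0x2a,0x1d] = be 8b 9c 4d a5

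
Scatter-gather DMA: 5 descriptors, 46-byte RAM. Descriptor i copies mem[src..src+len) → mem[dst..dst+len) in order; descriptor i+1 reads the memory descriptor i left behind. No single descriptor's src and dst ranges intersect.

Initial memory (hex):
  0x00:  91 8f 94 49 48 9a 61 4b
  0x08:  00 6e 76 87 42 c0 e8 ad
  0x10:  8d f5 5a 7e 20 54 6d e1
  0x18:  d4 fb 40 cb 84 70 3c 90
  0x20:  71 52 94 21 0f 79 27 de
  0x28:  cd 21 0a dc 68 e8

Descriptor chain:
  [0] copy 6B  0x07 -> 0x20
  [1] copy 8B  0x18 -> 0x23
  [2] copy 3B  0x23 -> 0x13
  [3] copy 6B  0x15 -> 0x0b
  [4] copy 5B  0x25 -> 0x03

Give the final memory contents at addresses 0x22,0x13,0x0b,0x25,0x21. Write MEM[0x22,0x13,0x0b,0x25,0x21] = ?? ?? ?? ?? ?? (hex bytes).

MEM[0x22,0x13,0x0b,0x25,0x21] = 6e d4 40 40 00

D0: mem[0x20..0x25] <- [4b 00 6e 76 87 42]
D1: mem[0x23..0x2a] <- [d4 fb 40 cb 84 70 3c 90]
D2: mem[0x13..0x15] <- [d4 fb 40]
D3: mem[0x0b..0x10] <- [40 6d e1 d4 fb 40]
D4: mem[0x03..0x07] <- [40 cb 84 70 3c]
query mem[0x22]=0x6e, mem[0x13]=0xd4, mem[0x0b]=0x40, mem[0x25]=0x40, mem[0x21]=0x00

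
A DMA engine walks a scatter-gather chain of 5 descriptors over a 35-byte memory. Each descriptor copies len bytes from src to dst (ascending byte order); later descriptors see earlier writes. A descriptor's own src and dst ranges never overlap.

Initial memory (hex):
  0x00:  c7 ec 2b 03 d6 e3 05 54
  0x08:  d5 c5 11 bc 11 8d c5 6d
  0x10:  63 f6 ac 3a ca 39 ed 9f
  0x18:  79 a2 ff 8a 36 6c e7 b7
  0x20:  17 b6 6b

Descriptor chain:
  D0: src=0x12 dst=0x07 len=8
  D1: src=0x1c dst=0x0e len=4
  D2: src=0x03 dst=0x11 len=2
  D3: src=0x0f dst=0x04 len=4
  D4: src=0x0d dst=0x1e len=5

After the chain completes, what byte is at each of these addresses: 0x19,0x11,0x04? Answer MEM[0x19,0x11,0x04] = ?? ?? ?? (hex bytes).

MEM[0x19,0x11,0x04] = a2 03 6c

D0: mem[0x07..0x0e] <- [ac 3a ca 39 ed 9f 79 a2]
D1: mem[0x0e..0x11] <- [36 6c e7 b7]
D2: mem[0x11..0x12] <- [03 d6]
D3: mem[0x04..0x07] <- [6c e7 03 d6]
D4: mem[0x1e..0x22] <- [79 36 6c e7 03]
query mem[0x19]=0xa2, mem[0x11]=0x03, mem[0x04]=0x6c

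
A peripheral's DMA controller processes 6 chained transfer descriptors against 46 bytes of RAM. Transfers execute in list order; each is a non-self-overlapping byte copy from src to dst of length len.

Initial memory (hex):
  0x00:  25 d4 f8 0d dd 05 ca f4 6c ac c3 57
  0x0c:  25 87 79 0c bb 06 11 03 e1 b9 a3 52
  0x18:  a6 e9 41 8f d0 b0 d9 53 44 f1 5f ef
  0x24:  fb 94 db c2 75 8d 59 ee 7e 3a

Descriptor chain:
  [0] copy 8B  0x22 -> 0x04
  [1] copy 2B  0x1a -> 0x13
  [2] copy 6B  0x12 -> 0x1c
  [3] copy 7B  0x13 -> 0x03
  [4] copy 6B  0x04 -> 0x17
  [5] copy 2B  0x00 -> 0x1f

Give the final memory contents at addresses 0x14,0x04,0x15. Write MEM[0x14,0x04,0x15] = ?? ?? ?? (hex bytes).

MEM[0x14,0x04,0x15] = 8f 8f b9

  after D0: wrote 8B at 0x04 = 5feffb94dbc2758d
  after D1: wrote 2B at 0x13 = 418f
  after D2: wrote 6B at 0x1c = 11418fb9a352
  after D3: wrote 7B at 0x03 = 418fb9a352a6e9
  after D4: wrote 6B at 0x17 = 8fb9a352a6e9
  after D5: wrote 2B at 0x1f = 25d4
query mem[0x14]=0x8f, mem[0x04]=0x8f, mem[0x15]=0xb9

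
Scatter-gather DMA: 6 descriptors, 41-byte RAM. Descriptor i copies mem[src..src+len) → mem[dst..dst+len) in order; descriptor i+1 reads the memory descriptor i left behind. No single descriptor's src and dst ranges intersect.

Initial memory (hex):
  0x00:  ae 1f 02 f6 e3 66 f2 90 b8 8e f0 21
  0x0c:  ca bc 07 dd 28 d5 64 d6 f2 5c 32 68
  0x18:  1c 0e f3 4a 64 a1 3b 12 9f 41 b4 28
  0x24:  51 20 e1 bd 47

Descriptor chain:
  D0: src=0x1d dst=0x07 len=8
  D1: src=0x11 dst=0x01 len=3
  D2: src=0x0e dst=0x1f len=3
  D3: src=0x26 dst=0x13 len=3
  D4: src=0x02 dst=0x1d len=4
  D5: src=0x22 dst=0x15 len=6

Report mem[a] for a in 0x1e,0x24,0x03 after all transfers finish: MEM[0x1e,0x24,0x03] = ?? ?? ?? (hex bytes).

D0: mem[0x07..0x0e] <- [a1 3b 12 9f 41 b4 28 51]
D1: mem[0x01..0x03] <- [d5 64 d6]
D2: mem[0x1f..0x21] <- [51 dd 28]
D3: mem[0x13..0x15] <- [e1 bd 47]
D4: mem[0x1d..0x20] <- [64 d6 e3 66]
D5: mem[0x15..0x1a] <- [b4 28 51 20 e1 bd]
query mem[0x1e]=0xd6, mem[0x24]=0x51, mem[0x03]=0xd6

MEM[0x1e,0x24,0x03] = d6 51 d6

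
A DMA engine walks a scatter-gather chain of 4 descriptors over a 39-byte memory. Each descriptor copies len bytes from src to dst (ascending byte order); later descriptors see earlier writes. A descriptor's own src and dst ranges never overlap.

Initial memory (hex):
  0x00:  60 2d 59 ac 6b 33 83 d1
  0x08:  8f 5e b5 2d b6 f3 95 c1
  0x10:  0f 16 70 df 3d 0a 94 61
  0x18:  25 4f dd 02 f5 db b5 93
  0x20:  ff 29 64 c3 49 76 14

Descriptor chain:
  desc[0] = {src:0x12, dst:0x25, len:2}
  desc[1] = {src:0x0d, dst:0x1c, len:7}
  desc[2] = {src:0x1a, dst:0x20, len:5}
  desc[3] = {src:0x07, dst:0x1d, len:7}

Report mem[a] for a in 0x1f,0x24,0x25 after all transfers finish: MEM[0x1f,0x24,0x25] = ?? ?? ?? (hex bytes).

[0] 0x12->0x25 len=2 : 70 df
[1] 0x0d->0x1c len=7 : f3 95 c1 0f 16 70 df
[2] 0x1a->0x20 len=5 : dd 02 f3 95 c1
[3] 0x07->0x1d len=7 : d1 8f 5e b5 2d b6 f3
query mem[0x1f]=0x5e, mem[0x24]=0xc1, mem[0x25]=0x70

MEM[0x1f,0x24,0x25] = 5e c1 70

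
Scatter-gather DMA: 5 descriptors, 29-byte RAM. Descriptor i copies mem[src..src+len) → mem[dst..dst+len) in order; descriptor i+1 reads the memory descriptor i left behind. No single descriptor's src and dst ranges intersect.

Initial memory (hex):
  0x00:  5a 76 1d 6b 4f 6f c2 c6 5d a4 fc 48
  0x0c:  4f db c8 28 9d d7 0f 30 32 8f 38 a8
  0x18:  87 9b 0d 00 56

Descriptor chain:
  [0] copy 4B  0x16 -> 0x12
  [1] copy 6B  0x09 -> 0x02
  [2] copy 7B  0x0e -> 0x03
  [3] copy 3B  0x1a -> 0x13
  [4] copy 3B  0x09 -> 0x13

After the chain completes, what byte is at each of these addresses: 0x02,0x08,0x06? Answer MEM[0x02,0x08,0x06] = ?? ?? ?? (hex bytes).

#0 dst[0x12+4] := {0x38,0xa8,0x87,0x9b}
#1 dst[0x02+6] := {0xa4,0xfc,0x48,0x4f,0xdb,0xc8}
#2 dst[0x03+7] := {0xc8,0x28,0x9d,0xd7,0x38,0xa8,0x87}
#3 dst[0x13+3] := {0x0d,0x00,0x56}
#4 dst[0x13+3] := {0x87,0xfc,0x48}
query mem[0x02]=0xa4, mem[0x08]=0xa8, mem[0x06]=0xd7

MEM[0x02,0x08,0x06] = a4 a8 d7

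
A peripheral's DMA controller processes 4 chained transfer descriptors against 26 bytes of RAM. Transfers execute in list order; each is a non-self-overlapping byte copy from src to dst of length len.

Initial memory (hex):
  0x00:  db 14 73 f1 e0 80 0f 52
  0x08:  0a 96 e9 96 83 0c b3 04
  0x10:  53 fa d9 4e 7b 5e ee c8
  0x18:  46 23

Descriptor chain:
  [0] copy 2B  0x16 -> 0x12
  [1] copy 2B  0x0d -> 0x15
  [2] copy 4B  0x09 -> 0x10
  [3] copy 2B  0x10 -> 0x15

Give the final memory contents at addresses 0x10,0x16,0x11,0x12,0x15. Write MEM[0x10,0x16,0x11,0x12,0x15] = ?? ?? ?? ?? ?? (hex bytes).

D0: mem[0x12..0x13] <- [ee c8]
D1: mem[0x15..0x16] <- [0c b3]
D2: mem[0x10..0x13] <- [96 e9 96 83]
D3: mem[0x15..0x16] <- [96 e9]
query mem[0x10]=0x96, mem[0x16]=0xe9, mem[0x11]=0xe9, mem[0x12]=0x96, mem[0x15]=0x96

MEM[0x10,0x16,0x11,0x12,0x15] = 96 e9 e9 96 96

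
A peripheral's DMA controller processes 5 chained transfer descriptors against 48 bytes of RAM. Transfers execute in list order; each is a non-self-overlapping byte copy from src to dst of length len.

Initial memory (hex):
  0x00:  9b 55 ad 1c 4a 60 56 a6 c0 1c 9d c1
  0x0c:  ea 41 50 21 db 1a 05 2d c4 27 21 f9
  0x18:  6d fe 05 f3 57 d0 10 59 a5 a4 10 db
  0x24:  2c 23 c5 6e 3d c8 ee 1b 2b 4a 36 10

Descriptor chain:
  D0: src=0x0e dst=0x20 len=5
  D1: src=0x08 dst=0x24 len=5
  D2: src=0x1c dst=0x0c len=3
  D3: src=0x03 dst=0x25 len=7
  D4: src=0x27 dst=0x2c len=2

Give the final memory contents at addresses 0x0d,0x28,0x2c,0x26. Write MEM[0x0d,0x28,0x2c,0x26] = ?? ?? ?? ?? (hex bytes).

MEM[0x0d,0x28,0x2c,0x26] = d0 56 60 4a

D0: mem[0x20..0x24] <- [50 21 db 1a 05]
D1: mem[0x24..0x28] <- [c0 1c 9d c1 ea]
D2: mem[0x0c..0x0e] <- [57 d0 10]
D3: mem[0x25..0x2b] <- [1c 4a 60 56 a6 c0 1c]
D4: mem[0x2c..0x2d] <- [60 56]
query mem[0x0d]=0xd0, mem[0x28]=0x56, mem[0x2c]=0x60, mem[0x26]=0x4a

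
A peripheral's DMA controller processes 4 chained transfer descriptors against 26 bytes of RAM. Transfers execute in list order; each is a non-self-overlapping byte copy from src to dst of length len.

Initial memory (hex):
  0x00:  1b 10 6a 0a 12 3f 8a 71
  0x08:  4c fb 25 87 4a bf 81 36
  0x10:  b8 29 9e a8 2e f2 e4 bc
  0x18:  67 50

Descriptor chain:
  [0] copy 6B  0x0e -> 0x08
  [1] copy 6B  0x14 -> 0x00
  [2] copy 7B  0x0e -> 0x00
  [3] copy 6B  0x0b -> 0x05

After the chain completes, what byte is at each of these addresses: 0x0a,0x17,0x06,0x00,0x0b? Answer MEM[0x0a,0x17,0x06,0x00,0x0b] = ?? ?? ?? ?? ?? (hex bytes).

MEM[0x0a,0x17,0x06,0x00,0x0b] = b8 bc 9e 81 29

  after D0: wrote 6B at 0x08 = 8136b8299ea8
  after D1: wrote 6B at 0x00 = 2ef2e4bc6750
  after D2: wrote 7B at 0x00 = 8136b8299ea82e
  after D3: wrote 6B at 0x05 = 299ea88136b8
query mem[0x0a]=0xb8, mem[0x17]=0xbc, mem[0x06]=0x9e, mem[0x00]=0x81, mem[0x0b]=0x29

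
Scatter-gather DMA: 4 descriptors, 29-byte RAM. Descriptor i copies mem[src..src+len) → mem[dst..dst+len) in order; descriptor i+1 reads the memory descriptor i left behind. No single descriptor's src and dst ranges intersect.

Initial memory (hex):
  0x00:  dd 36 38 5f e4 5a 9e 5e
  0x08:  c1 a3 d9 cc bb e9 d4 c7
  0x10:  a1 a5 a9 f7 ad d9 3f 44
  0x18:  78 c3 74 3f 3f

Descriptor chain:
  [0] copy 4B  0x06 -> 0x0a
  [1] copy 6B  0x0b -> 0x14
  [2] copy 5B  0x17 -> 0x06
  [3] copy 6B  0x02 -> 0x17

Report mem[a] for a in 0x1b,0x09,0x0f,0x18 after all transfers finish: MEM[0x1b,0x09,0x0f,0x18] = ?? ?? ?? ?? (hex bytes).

#0 dst[0x0a+4] := {0x9e,0x5e,0xc1,0xa3}
#1 dst[0x14+6] := {0x5e,0xc1,0xa3,0xd4,0xc7,0xa1}
#2 dst[0x06+5] := {0xd4,0xc7,0xa1,0x74,0x3f}
#3 dst[0x17+6] := {0x38,0x5f,0xe4,0x5a,0xd4,0xc7}
query mem[0x1b]=0xd4, mem[0x09]=0x74, mem[0x0f]=0xc7, mem[0x18]=0x5f

MEM[0x1b,0x09,0x0f,0x18] = d4 74 c7 5f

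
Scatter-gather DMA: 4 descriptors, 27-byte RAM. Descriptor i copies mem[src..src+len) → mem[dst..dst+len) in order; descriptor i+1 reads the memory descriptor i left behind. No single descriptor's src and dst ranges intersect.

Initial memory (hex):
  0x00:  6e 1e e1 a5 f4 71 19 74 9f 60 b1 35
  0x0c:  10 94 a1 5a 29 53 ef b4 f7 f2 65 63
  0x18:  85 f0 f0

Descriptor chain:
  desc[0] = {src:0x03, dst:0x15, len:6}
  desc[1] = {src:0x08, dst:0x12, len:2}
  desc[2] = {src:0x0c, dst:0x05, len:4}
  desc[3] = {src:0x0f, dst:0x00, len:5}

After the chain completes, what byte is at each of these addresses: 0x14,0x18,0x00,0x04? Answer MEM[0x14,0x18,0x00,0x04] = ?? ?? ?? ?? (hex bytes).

MEM[0x14,0x18,0x00,0x04] = f7 19 5a 60

#0 dst[0x15+6] := {0xa5,0xf4,0x71,0x19,0x74,0x9f}
#1 dst[0x12+2] := {0x9f,0x60}
#2 dst[0x05+4] := {0x10,0x94,0xa1,0x5a}
#3 dst[0x00+5] := {0x5a,0x29,0x53,0x9f,0x60}
query mem[0x14]=0xf7, mem[0x18]=0x19, mem[0x00]=0x5a, mem[0x04]=0x60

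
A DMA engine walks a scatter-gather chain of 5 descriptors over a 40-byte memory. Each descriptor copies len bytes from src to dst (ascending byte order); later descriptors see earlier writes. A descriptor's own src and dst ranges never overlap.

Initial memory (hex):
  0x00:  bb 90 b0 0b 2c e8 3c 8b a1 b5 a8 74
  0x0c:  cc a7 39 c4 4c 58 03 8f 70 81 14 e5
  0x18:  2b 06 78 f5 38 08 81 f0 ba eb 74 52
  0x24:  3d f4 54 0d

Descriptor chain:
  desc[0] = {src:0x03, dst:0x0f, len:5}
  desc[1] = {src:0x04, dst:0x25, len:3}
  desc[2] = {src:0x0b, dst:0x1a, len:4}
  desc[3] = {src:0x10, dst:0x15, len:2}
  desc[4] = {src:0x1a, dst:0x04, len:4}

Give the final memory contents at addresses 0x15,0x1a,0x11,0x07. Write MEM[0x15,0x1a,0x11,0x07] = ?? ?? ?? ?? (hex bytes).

  after D0: wrote 5B at 0x0f = 0b2ce83c8b
  after D1: wrote 3B at 0x25 = 2ce83c
  after D2: wrote 4B at 0x1a = 74cca739
  after D3: wrote 2B at 0x15 = 2ce8
  after D4: wrote 4B at 0x04 = 74cca739
query mem[0x15]=0x2c, mem[0x1a]=0x74, mem[0x11]=0xe8, mem[0x07]=0x39

MEM[0x15,0x1a,0x11,0x07] = 2c 74 e8 39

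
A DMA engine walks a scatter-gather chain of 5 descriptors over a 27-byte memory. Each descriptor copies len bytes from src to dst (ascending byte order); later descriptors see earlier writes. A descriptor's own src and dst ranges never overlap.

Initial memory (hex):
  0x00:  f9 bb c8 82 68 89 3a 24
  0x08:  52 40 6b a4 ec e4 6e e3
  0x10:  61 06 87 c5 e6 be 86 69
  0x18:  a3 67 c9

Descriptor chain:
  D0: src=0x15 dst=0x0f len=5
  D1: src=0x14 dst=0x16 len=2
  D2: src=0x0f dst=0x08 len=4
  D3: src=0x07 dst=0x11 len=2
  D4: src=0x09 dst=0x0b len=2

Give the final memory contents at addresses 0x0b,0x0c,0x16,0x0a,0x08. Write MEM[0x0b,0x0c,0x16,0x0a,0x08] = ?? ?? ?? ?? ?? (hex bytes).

[0] 0x15->0x0f len=5 : be 86 69 a3 67
[1] 0x14->0x16 len=2 : e6 be
[2] 0x0f->0x08 len=4 : be 86 69 a3
[3] 0x07->0x11 len=2 : 24 be
[4] 0x09->0x0b len=2 : 86 69
query mem[0x0b]=0x86, mem[0x0c]=0x69, mem[0x16]=0xe6, mem[0x0a]=0x69, mem[0x08]=0xbe

MEM[0x0b,0x0c,0x16,0x0a,0x08] = 86 69 e6 69 be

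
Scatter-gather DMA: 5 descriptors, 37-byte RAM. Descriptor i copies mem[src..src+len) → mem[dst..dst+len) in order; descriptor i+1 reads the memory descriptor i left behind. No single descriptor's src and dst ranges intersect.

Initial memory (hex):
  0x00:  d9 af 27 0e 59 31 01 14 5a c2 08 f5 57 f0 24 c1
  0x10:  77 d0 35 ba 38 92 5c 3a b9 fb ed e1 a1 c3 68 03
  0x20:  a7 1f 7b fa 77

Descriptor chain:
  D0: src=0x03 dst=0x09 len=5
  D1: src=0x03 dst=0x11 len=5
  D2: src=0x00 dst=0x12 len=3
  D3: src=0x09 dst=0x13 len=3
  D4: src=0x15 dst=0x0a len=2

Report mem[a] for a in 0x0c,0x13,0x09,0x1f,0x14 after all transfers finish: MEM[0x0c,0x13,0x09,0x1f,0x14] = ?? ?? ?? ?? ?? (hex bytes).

MEM[0x0c,0x13,0x09,0x1f,0x14] = 01 0e 0e 03 59

  after D0: wrote 5B at 0x09 = 0e59310114
  after D1: wrote 5B at 0x11 = 0e59310114
  after D2: wrote 3B at 0x12 = d9af27
  after D3: wrote 3B at 0x13 = 0e5931
  after D4: wrote 2B at 0x0a = 315c
query mem[0x0c]=0x01, mem[0x13]=0x0e, mem[0x09]=0x0e, mem[0x1f]=0x03, mem[0x14]=0x59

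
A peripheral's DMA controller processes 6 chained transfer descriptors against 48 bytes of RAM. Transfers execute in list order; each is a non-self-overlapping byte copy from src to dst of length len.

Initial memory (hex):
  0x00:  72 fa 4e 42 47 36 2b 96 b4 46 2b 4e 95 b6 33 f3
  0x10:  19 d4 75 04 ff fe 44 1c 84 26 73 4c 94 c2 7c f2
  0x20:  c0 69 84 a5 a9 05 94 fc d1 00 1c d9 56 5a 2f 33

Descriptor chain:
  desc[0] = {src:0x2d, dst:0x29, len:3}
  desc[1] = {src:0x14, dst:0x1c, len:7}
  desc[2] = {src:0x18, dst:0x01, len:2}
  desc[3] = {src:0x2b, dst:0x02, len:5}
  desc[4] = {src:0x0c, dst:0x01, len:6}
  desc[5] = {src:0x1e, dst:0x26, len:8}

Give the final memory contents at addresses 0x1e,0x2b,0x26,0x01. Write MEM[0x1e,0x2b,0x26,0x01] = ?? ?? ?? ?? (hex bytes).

#0 dst[0x29+3] := {0x5a,0x2f,0x33}
#1 dst[0x1c+7] := {0xff,0xfe,0x44,0x1c,0x84,0x26,0x73}
#2 dst[0x01+2] := {0x84,0x26}
#3 dst[0x02+5] := {0x33,0x56,0x5a,0x2f,0x33}
#4 dst[0x01+6] := {0x95,0xb6,0x33,0xf3,0x19,0xd4}
#5 dst[0x26+8] := {0x44,0x1c,0x84,0x26,0x73,0xa5,0xa9,0x05}
query mem[0x1e]=0x44, mem[0x2b]=0xa5, mem[0x26]=0x44, mem[0x01]=0x95

MEM[0x1e,0x2b,0x26,0x01] = 44 a5 44 95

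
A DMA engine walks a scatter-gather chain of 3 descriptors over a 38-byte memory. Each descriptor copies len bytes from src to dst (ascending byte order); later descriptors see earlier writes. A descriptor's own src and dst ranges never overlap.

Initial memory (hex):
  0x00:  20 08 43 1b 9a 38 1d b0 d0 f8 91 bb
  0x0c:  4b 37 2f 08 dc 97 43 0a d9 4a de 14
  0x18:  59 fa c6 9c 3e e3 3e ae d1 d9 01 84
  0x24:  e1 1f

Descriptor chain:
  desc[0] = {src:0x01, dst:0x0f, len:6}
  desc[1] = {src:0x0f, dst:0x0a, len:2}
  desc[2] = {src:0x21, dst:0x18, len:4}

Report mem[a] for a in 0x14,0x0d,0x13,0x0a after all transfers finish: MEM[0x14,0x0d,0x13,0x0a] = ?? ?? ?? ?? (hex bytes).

D0: mem[0x0f..0x14] <- [08 43 1b 9a 38 1d]
D1: mem[0x0a..0x0b] <- [08 43]
D2: mem[0x18..0x1b] <- [d9 01 84 e1]
query mem[0x14]=0x1d, mem[0x0d]=0x37, mem[0x13]=0x38, mem[0x0a]=0x08

MEM[0x14,0x0d,0x13,0x0a] = 1d 37 38 08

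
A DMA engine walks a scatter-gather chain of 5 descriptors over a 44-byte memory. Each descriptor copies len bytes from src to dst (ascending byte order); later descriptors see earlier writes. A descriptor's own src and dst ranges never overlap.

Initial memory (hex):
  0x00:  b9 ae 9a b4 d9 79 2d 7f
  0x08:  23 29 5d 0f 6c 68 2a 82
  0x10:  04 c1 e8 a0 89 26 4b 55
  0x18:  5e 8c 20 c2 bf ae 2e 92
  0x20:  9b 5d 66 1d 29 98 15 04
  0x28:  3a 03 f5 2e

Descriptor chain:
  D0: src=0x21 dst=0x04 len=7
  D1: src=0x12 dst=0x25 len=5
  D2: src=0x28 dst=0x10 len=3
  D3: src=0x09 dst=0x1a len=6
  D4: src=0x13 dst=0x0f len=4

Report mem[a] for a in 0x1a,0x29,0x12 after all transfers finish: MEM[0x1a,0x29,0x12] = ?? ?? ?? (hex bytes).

MEM[0x1a,0x29,0x12] = 15 4b 4b

D0: mem[0x04..0x0a] <- [5d 66 1d 29 98 15 04]
D1: mem[0x25..0x29] <- [e8 a0 89 26 4b]
D2: mem[0x10..0x12] <- [26 4b f5]
D3: mem[0x1a..0x1f] <- [15 04 0f 6c 68 2a]
D4: mem[0x0f..0x12] <- [a0 89 26 4b]
query mem[0x1a]=0x15, mem[0x29]=0x4b, mem[0x12]=0x4b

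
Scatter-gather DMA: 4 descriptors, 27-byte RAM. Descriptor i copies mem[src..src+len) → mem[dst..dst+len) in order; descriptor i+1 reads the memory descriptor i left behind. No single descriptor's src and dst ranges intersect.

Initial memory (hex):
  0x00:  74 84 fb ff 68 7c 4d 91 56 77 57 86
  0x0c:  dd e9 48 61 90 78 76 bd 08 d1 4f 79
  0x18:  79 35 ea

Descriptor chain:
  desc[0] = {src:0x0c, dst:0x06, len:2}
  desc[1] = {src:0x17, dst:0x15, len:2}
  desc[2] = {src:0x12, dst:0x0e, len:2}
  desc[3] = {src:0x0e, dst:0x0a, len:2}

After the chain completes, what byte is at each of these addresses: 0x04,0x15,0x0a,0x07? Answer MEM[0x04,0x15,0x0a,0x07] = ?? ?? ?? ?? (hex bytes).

MEM[0x04,0x15,0x0a,0x07] = 68 79 76 e9

  after D0: wrote 2B at 0x06 = dde9
  after D1: wrote 2B at 0x15 = 7979
  after D2: wrote 2B at 0x0e = 76bd
  after D3: wrote 2B at 0x0a = 76bd
query mem[0x04]=0x68, mem[0x15]=0x79, mem[0x0a]=0x76, mem[0x07]=0xe9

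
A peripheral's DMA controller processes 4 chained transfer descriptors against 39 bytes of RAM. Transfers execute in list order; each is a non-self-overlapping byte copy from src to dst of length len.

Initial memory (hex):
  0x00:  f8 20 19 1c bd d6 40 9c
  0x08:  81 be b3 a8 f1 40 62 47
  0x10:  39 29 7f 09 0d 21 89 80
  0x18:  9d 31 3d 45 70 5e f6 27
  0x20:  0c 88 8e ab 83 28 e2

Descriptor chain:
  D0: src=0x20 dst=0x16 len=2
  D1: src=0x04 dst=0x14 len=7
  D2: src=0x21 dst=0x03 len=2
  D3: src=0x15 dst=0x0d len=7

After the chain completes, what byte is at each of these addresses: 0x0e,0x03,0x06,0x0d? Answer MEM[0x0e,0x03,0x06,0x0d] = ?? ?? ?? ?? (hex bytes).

  after D0: wrote 2B at 0x16 = 0c88
  after D1: wrote 7B at 0x14 = bdd6409c81beb3
  after D2: wrote 2B at 0x03 = 888e
  after D3: wrote 7B at 0x0d = d6409c81beb345
query mem[0x0e]=0x40, mem[0x03]=0x88, mem[0x06]=0x40, mem[0x0d]=0xd6

MEM[0x0e,0x03,0x06,0x0d] = 40 88 40 d6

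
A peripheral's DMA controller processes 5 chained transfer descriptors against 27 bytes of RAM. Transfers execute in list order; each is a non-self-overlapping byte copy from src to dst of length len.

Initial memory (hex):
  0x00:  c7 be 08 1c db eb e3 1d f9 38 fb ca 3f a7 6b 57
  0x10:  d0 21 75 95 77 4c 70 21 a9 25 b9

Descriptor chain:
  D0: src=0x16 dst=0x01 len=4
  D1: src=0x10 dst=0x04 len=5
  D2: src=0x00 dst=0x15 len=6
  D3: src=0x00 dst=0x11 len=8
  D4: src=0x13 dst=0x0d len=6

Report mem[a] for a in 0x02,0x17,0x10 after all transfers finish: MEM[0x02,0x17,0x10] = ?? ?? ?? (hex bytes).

#0 dst[0x01+4] := {0x70,0x21,0xa9,0x25}
#1 dst[0x04+5] := {0xd0,0x21,0x75,0x95,0x77}
#2 dst[0x15+6] := {0xc7,0x70,0x21,0xa9,0xd0,0x21}
#3 dst[0x11+8] := {0xc7,0x70,0x21,0xa9,0xd0,0x21,0x75,0x95}
#4 dst[0x0d+6] := {0x21,0xa9,0xd0,0x21,0x75,0x95}
query mem[0x02]=0x21, mem[0x17]=0x75, mem[0x10]=0x21

MEM[0x02,0x17,0x10] = 21 75 21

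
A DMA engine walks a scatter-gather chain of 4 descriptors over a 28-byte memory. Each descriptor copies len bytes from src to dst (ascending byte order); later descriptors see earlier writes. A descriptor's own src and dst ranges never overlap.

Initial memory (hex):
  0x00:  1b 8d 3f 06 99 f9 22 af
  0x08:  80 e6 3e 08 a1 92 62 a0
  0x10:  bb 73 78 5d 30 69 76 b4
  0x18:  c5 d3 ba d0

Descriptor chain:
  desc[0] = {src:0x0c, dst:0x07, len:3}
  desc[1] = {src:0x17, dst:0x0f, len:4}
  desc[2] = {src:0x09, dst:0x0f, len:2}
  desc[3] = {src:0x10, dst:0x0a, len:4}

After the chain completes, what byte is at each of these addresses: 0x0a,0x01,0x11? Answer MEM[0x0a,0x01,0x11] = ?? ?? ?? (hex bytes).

MEM[0x0a,0x01,0x11] = 3e 8d d3

[0] 0x0c->0x07 len=3 : a1 92 62
[1] 0x17->0x0f len=4 : b4 c5 d3 ba
[2] 0x09->0x0f len=2 : 62 3e
[3] 0x10->0x0a len=4 : 3e d3 ba 5d
query mem[0x0a]=0x3e, mem[0x01]=0x8d, mem[0x11]=0xd3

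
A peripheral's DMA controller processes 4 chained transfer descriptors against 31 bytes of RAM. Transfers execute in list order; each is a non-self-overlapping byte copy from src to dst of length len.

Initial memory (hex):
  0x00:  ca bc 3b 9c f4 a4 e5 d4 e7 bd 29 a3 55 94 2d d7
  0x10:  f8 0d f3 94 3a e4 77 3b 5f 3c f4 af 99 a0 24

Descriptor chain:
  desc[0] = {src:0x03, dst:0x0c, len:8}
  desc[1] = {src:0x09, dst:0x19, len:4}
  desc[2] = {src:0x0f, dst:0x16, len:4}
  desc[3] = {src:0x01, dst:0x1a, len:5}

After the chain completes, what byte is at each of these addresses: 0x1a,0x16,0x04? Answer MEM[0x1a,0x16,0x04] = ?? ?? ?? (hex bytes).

[0] 0x03->0x0c len=8 : 9c f4 a4 e5 d4 e7 bd 29
[1] 0x09->0x19 len=4 : bd 29 a3 9c
[2] 0x0f->0x16 len=4 : e5 d4 e7 bd
[3] 0x01->0x1a len=5 : bc 3b 9c f4 a4
query mem[0x1a]=0xbc, mem[0x16]=0xe5, mem[0x04]=0xf4

MEM[0x1a,0x16,0x04] = bc e5 f4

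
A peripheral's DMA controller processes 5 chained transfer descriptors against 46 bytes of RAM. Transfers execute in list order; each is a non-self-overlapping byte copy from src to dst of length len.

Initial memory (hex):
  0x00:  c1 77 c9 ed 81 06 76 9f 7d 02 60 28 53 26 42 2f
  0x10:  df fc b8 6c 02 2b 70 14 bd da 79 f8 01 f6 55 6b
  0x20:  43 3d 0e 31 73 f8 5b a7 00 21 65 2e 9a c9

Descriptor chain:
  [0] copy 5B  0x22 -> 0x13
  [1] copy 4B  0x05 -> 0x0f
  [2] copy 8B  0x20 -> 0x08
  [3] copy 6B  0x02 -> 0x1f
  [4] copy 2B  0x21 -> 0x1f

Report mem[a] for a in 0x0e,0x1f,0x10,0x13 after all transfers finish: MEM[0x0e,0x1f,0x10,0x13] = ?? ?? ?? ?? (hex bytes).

  after D0: wrote 5B at 0x13 = 0e3173f85b
  after D1: wrote 4B at 0x0f = 06769f7d
  after D2: wrote 8B at 0x08 = 433d0e3173f85ba7
  after D3: wrote 6B at 0x1f = c9ed8106769f
  after D4: wrote 2B at 0x1f = 8106
query mem[0x0e]=0x5b, mem[0x1f]=0x81, mem[0x10]=0x76, mem[0x13]=0x0e

MEM[0x0e,0x1f,0x10,0x13] = 5b 81 76 0e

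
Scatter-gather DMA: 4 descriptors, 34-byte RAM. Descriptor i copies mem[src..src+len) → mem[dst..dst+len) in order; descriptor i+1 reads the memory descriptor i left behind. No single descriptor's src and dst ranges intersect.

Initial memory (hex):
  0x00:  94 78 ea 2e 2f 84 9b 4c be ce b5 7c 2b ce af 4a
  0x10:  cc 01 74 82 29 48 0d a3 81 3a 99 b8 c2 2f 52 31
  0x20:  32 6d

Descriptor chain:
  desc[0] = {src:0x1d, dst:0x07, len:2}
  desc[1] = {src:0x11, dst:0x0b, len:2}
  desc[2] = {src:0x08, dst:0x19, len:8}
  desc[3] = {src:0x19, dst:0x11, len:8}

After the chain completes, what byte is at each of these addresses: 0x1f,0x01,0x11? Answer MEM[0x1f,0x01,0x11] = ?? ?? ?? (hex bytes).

  after D0: wrote 2B at 0x07 = 2f52
  after D1: wrote 2B at 0x0b = 0174
  after D2: wrote 8B at 0x19 = 52ceb50174ceaf4a
  after D3: wrote 8B at 0x11 = 52ceb50174ceaf4a
query mem[0x1f]=0xaf, mem[0x01]=0x78, mem[0x11]=0x52

MEM[0x1f,0x01,0x11] = af 78 52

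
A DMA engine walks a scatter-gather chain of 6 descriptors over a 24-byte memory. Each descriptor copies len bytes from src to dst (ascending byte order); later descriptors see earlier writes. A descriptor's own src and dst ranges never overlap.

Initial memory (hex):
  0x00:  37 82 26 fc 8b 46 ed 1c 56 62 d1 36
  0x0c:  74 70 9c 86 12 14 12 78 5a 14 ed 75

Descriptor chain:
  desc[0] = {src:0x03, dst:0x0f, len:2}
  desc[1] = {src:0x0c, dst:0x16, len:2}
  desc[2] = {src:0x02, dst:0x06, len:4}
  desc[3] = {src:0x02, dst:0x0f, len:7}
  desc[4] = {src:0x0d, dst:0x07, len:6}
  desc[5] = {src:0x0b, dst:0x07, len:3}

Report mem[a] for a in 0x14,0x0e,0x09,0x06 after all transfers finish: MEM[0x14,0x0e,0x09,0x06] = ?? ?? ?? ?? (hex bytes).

MEM[0x14,0x0e,0x09,0x06] = fc 9c 70 26

[0] 0x03->0x0f len=2 : fc 8b
[1] 0x0c->0x16 len=2 : 74 70
[2] 0x02->0x06 len=4 : 26 fc 8b 46
[3] 0x02->0x0f len=7 : 26 fc 8b 46 26 fc 8b
[4] 0x0d->0x07 len=6 : 70 9c 26 fc 8b 46
[5] 0x0b->0x07 len=3 : 8b 46 70
query mem[0x14]=0xfc, mem[0x0e]=0x9c, mem[0x09]=0x70, mem[0x06]=0x26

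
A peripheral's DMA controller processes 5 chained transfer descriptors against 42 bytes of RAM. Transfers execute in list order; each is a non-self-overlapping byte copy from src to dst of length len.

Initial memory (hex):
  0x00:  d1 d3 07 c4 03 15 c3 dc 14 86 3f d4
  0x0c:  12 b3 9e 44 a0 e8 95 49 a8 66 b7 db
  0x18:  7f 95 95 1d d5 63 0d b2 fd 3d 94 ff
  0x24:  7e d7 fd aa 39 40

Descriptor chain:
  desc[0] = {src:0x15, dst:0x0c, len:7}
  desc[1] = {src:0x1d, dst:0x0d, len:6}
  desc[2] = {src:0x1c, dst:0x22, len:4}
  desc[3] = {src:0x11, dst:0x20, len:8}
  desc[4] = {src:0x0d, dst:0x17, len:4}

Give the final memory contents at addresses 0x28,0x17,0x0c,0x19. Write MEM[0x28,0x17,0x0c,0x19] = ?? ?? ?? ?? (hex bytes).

  after D0: wrote 7B at 0x0c = 66b7db7f95951d
  after D1: wrote 6B at 0x0d = 630db2fd3d94
  after D2: wrote 4B at 0x22 = d5630db2
  after D3: wrote 8B at 0x20 = 3d9449a866b7db7f
  after D4: wrote 4B at 0x17 = 630db2fd
query mem[0x28]=0x39, mem[0x17]=0x63, mem[0x0c]=0x66, mem[0x19]=0xb2

MEM[0x28,0x17,0x0c,0x19] = 39 63 66 b2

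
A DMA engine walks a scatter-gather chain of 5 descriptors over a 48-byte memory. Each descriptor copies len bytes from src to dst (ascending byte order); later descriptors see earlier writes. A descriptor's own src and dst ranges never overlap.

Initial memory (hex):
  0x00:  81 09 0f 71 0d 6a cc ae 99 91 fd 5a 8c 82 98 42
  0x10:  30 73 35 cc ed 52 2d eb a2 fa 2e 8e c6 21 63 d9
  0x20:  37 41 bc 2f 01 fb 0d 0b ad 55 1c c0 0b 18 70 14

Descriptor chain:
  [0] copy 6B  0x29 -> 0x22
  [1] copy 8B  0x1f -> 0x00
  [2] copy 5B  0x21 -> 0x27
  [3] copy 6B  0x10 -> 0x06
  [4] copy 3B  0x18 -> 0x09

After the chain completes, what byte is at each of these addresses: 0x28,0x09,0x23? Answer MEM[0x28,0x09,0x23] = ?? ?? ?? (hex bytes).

MEM[0x28,0x09,0x23] = 55 a2 1c

D0: mem[0x22..0x27] <- [55 1c c0 0b 18 70]
D1: mem[0x00..0x07] <- [d9 37 41 55 1c c0 0b 18]
D2: mem[0x27..0x2b] <- [41 55 1c c0 0b]
D3: mem[0x06..0x0b] <- [30 73 35 cc ed 52]
D4: mem[0x09..0x0b] <- [a2 fa 2e]
query mem[0x28]=0x55, mem[0x09]=0xa2, mem[0x23]=0x1c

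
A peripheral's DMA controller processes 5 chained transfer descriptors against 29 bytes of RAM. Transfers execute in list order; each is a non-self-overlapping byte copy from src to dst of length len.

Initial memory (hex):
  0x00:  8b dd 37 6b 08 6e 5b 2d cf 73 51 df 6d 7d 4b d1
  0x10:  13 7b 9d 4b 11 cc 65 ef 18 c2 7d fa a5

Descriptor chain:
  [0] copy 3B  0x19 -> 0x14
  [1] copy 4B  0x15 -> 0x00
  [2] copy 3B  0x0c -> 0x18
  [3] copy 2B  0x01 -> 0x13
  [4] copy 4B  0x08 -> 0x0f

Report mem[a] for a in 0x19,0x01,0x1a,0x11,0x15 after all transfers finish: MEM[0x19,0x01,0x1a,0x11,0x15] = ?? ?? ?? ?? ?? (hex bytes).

MEM[0x19,0x01,0x1a,0x11,0x15] = 7d fa 4b 51 7d

#0 dst[0x14+3] := {0xc2,0x7d,0xfa}
#1 dst[0x00+4] := {0x7d,0xfa,0xef,0x18}
#2 dst[0x18+3] := {0x6d,0x7d,0x4b}
#3 dst[0x13+2] := {0xfa,0xef}
#4 dst[0x0f+4] := {0xcf,0x73,0x51,0xdf}
query mem[0x19]=0x7d, mem[0x01]=0xfa, mem[0x1a]=0x4b, mem[0x11]=0x51, mem[0x15]=0x7d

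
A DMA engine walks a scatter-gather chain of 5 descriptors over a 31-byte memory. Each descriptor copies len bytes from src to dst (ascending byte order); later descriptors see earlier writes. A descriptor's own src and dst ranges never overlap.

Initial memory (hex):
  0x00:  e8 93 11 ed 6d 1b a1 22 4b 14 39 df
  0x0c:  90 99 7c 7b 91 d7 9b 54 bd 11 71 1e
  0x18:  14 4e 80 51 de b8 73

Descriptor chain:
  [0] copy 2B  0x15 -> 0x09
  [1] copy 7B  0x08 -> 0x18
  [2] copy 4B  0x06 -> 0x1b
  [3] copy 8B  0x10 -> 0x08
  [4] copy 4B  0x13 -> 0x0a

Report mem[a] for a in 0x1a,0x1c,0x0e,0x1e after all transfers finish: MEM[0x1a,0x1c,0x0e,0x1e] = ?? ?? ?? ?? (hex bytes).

  after D0: wrote 2B at 0x09 = 1171
  after D1: wrote 7B at 0x18 = 4b1171df90997c
  after D2: wrote 4B at 0x1b = a1224b11
  after D3: wrote 8B at 0x08 = 91d79b54bd11711e
  after D4: wrote 4B at 0x0a = 54bd1171
query mem[0x1a]=0x71, mem[0x1c]=0x22, mem[0x0e]=0x71, mem[0x1e]=0x11

MEM[0x1a,0x1c,0x0e,0x1e] = 71 22 71 11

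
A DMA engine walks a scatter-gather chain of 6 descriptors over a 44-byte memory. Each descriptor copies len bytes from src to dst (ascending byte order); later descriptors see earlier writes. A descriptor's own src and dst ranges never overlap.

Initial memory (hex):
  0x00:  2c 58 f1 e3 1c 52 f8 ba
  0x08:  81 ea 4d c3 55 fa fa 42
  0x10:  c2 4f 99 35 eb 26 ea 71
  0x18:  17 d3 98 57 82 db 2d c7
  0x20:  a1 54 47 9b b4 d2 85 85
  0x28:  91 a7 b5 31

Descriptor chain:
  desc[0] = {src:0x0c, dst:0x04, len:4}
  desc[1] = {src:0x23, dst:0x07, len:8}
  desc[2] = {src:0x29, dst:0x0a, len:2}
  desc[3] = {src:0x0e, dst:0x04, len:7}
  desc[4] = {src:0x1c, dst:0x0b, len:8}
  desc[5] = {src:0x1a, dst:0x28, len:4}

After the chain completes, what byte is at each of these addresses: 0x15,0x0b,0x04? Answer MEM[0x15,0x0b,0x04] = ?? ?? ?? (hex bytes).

MEM[0x15,0x0b,0x04] = 26 82 b5

#0 dst[0x04+4] := {0x55,0xfa,0xfa,0x42}
#1 dst[0x07+8] := {0x9b,0xb4,0xd2,0x85,0x85,0x91,0xa7,0xb5}
#2 dst[0x0a+2] := {0xa7,0xb5}
#3 dst[0x04+7] := {0xb5,0x42,0xc2,0x4f,0x99,0x35,0xeb}
#4 dst[0x0b+8] := {0x82,0xdb,0x2d,0xc7,0xa1,0x54,0x47,0x9b}
#5 dst[0x28+4] := {0x98,0x57,0x82,0xdb}
query mem[0x15]=0x26, mem[0x0b]=0x82, mem[0x04]=0xb5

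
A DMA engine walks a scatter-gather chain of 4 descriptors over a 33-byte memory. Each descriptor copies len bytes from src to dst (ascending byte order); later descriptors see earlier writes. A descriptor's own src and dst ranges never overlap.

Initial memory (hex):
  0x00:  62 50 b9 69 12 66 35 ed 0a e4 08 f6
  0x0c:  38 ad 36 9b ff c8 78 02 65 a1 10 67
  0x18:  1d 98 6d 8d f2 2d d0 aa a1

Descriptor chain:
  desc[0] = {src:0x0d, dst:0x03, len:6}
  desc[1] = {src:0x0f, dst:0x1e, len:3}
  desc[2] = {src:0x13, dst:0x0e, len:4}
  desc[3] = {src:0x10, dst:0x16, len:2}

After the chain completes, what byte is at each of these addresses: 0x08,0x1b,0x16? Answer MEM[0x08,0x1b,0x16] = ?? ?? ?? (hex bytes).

[0] 0x0d->0x03 len=6 : ad 36 9b ff c8 78
[1] 0x0f->0x1e len=3 : 9b ff c8
[2] 0x13->0x0e len=4 : 02 65 a1 10
[3] 0x10->0x16 len=2 : a1 10
query mem[0x08]=0x78, mem[0x1b]=0x8d, mem[0x16]=0xa1

MEM[0x08,0x1b,0x16] = 78 8d a1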